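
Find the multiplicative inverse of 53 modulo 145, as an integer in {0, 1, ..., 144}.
Apply the extended Euclidean algorithm to (145, 53), tracking rows (r, s, t) with s·145 + t·53 = r. Each division r_prev = q·r_cur + r_new produces the new row as (previous row) − q·(current row):
  row A: (145, 1, 0)   [1·145 + 0·53 = 145]
  row B: (53, 0, 1)   [0·145 + 1·53 = 53]
  145 = 2·53 + 39   → row C = row A − 2·row B = (39, 1, −2)   [check: 1·145 − 2·53 = 39]
  53 = 1·39 + 14   → row D = row B − 1·row C = (14, −1, 3)   [check: −1·145 + 3·53 = 14]
  39 = 2·14 + 11   → row E = row C − 2·row D = (11, 3, −8)   [check: 3·145 − 8·53 = 11]
  14 = 1·11 + 3   → row F = row D − 1·row E = (3, −4, 11)   [check: −4·145 + 11·53 = 3]
  11 = 3·3 + 2   → row G = row E − 3·row F = (2, 15, −41)   [check: 15·145 − 41·53 = 2]
  3 = 1·2 + 1   → row H = row F − 1·row G = (1, −19, 52)   [check: −19·145 + 52·53 = 1]
  2 = 2·1 + 0   → remainder 0, stop. gcd = 1 (last nonzero row H).
The gcd is 1, so 53 is invertible mod 145. The last nonzero row gives −19·145 + 52·53 = 1, so t = 52. So 53^(−1) ≡ 52 (mod 145). Verify: 53 · 52 = 2756 ≡ 1 (mod 145). ✓

Final answer: 53^(−1) ≡ 52 (mod 145)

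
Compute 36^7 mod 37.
36

Use repeated squaring. Binary(7) = 111. Walk through the bits of the exponent 7 left-to-right: at each bit after the leading one, square the running value, then multiply by 36 if the bit is 1 (always reducing mod 37):
  bit 1 = 1 (leading): start with 36.
  bit 2 = 1: square 36^2 = 1296 ≡ 1; bit is 1, so multiply 1·36 = 36 (mod 37).
  bit 3 = 1: square 36^2 = 1296 ≡ 1; bit is 1, so multiply 1·36 = 36 (mod 37).
Final value: 36^7 ≡ 36 (mod 37).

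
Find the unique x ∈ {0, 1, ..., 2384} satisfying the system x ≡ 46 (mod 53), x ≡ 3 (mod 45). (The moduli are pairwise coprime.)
The moduli 53, 45 are pairwise coprime, so by the CRT there is a unique solution mod 53·45 = 2385.
Solve by successive substitution. Start with x ≡ 46 (mod 53).
  Combine with x ≡ 3 (mod 45): write x = 46 + 53·t and require 46 + 53·t ≡ 3 (mod 45), i.e. 53·t ≡ 3 − 46 ≡ 2 (mod 45). Since 53^(−1) ≡ 17 (mod 45) (53 ≡ 8 (mod 45)), t ≡ 17·2 ≡ 34 (mod 45). So x ≡ 46 + 53·34 = 1848 (mod 2385).
Unique solution in [0, 2385): x = 1848.

Final answer: x ≡ 1848 (mod 2385); the representative in [0, 2385) is 1848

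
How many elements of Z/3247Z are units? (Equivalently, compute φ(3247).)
Z/3247Z has φ(3247) = 3040 units

An element a ∈ Z/3247Z is a unit iff gcd(a, 3247) = 1, so the number of units is φ(3247). φ is multiplicative, with φ(p^e) = p^e − p^(e−1). Factorise 3247 = 17 · 191. Then
  φ(3247) = (17 − 1) · (191 − 1) = 16 · 190 = 3040.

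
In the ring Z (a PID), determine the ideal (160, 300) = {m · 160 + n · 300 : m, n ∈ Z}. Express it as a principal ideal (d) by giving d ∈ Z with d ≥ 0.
In the PID Z, (a, b) is generated by gcd(a, b). Compute gcd(300, 160) with the extended Euclidean algorithm, tracking rows (r, s, t) with s·300 + t·160 = r:
  row A: (300, 1, 0)   [1·300 + 0·160 = 300]
  row B: (160, 0, 1)   [0·300 + 1·160 = 160]
  300 = 1·160 + 140   → row C = row A − 1·row B = (140, 1, −1)   [check: 1·300 − 1·160 = 140]
  160 = 1·140 + 20   → row D = row B − 1·row C = (20, −1, 2)   [check: −1·300 + 2·160 = 20]
  140 = 7·20 + 0   → remainder 0, stop. gcd = 20 (last nonzero row D).
So gcd(160, 300) = 20, with Bézout identity −1·300 + 2·160 = 20. Containment (⊇): the Bézout identity exhibits 20 as an element of (160, 300), giving (20) ⊆ (160, 300). Containment (⊆): since 20 | 160 and 20 | 300 (160 = 20·8, 300 = 20·15), every Z-linear combination of 160 and 300 is divisible by 20, so (160, 300) ⊆ (20). Therefore (160, 300) = (20), d = 20.

Final answer: (160, 300) = (20); d = 20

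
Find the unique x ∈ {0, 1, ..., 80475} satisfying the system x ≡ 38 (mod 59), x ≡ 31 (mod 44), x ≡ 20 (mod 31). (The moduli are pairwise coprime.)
The moduli 59, 44, 31 are pairwise coprime, so by the CRT there is a unique solution mod 59·44·31 = 80476.
Solve by successive substitution. Start with x ≡ 38 (mod 59).
  Combine with x ≡ 31 (mod 44): write x = 38 + 59·t and require 38 + 59·t ≡ 31 (mod 44), i.e. 59·t ≡ 31 − 38 ≡ 37 (mod 44). Since 59^(−1) ≡ 3 (mod 44) (59 ≡ 15 (mod 44)), t ≡ 3·37 ≡ 23 (mod 44). So x ≡ 38 + 59·23 = 1395 (mod 2596).
  Combine with x ≡ 20 (mod 31): write x = 1395 + 2596·t and require 1395 + 2596·t ≡ 20 (mod 31), i.e. 2596·t ≡ 20 − 1395 ≡ 20 (mod 31). Since 2596^(−1) ≡ 27 (mod 31) (2596 ≡ 23 (mod 31)), t ≡ 27·20 ≡ 13 (mod 31). So x ≡ 1395 + 2596·13 = 35143 (mod 80476).
Unique solution in [0, 80476): x = 35143.

Final answer: x ≡ 35143 (mod 80476); the representative in [0, 80476) is 35143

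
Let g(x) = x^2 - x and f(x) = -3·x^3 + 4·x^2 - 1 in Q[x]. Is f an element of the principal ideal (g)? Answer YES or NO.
In Q[x] the ideal (g) consists of all multiples of g, so f ∈ (g) iff g | f, i.e. iff the remainder of f on division by g is 0. Divide f by g (g is monic, so eliminate the leading term of the running remainder at each step):
  leading term -3·x^3: subtract (-3·x)·g(x) = -3·x^3 + 3·x^2, leaving x^2 - 1
  leading term x^2: subtract (1)·g(x) = x^2 - x, leaving x - 1
The remainder r(x) = x - 1 ≠ 0 (and deg r < deg g), so g ∤ f, i.e. f ∉ (g).

Final answer: NO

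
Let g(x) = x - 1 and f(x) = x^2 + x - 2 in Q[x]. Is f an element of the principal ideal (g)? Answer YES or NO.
In Q[x] the ideal (g) consists of all multiples of g, so f ∈ (g) iff g | f, i.e. iff the remainder of f on division by g is 0. Divide f by g (g is monic, so eliminate the leading term of the running remainder at each step):
  leading term x^2: subtract (x)·g(x) = x^2 - x, leaving 2·x - 2
  leading term 2·x: subtract (2)·g(x) = 2·x - 2, leaving 0
The remainder is 0, so f(x) = g(x) · h(x) with h(x) = x + 2. Hence g | f, i.e. f ∈ (g).

Final answer: YES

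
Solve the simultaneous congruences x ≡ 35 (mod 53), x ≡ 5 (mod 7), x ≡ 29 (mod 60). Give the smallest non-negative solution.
The moduli 53, 7, 60 are pairwise coprime, so by the CRT there is a unique solution mod 53·7·60 = 22260.
Solve by successive substitution. Start with x ≡ 35 (mod 53).
  Combine with x ≡ 5 (mod 7): write x = 35 + 53·t and require 35 + 53·t ≡ 5 (mod 7), i.e. 53·t ≡ 5 − 35 ≡ 5 (mod 7). Since 53^(−1) ≡ 2 (mod 7) (53 ≡ 4 (mod 7)), t ≡ 2·5 ≡ 3 (mod 7). So x ≡ 35 + 53·3 = 194 (mod 371).
  Combine with x ≡ 29 (mod 60): write x = 194 + 371·t and require 194 + 371·t ≡ 29 (mod 60), i.e. 371·t ≡ 29 − 194 ≡ 15 (mod 60). Since 371^(−1) ≡ 11 (mod 60) (371 ≡ 11 (mod 60)), t ≡ 11·15 ≡ 45 (mod 60). So x ≡ 194 + 371·45 = 16889 (mod 22260).
Unique solution in [0, 22260): x = 16889.

Final answer: x ≡ 16889 (mod 22260); the representative in [0, 22260) is 16889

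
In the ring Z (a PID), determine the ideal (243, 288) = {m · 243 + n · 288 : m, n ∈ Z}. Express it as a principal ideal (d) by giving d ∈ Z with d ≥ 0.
In the PID Z, (a, b) is generated by gcd(a, b). Compute gcd(288, 243) with the extended Euclidean algorithm, tracking rows (r, s, t) with s·288 + t·243 = r:
  row A: (288, 1, 0)   [1·288 + 0·243 = 288]
  row B: (243, 0, 1)   [0·288 + 1·243 = 243]
  288 = 1·243 + 45   → row C = row A − 1·row B = (45, 1, −1)   [check: 1·288 − 1·243 = 45]
  243 = 5·45 + 18   → row D = row B − 5·row C = (18, −5, 6)   [check: −5·288 + 6·243 = 18]
  45 = 2·18 + 9   → row E = row C − 2·row D = (9, 11, −13)   [check: 11·288 − 13·243 = 9]
  18 = 2·9 + 0   → remainder 0, stop. gcd = 9 (last nonzero row E).
So gcd(243, 288) = 9, with Bézout identity 11·288 − 13·243 = 9. Containment (⊇): the Bézout identity exhibits 9 as an element of (243, 288), giving (9) ⊆ (243, 288). Containment (⊆): since 9 | 243 and 9 | 288 (243 = 9·27, 288 = 9·32), every Z-linear combination of 243 and 288 is divisible by 9, so (243, 288) ⊆ (9). Therefore (243, 288) = (9), d = 9.

Final answer: (243, 288) = (9); d = 9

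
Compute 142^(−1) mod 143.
142^(−1) ≡ 142 (mod 143)

Apply the extended Euclidean algorithm to (143, 142), tracking rows (r, s, t) with s·143 + t·142 = r. Each division r_prev = q·r_cur + r_new produces the new row as (previous row) − q·(current row):
  row A: (143, 1, 0)   [1·143 + 0·142 = 143]
  row B: (142, 0, 1)   [0·143 + 1·142 = 142]
  143 = 1·142 + 1   → row C = row A − 1·row B = (1, 1, −1)   [check: 1·143 − 1·142 = 1]
  142 = 142·1 + 0   → remainder 0, stop. gcd = 1 (last nonzero row C).
The gcd is 1, so 142 is invertible mod 143. The last nonzero row gives 1·143 − 1·142 = 1, so t = −1. So 142^(−1) ≡ −1 ≡ 142 (mod 143). Verify: 142 · 142 = 20164 ≡ 1 (mod 143). ✓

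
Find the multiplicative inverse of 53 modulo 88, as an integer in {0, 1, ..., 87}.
Apply the extended Euclidean algorithm to (88, 53), tracking rows (r, s, t) with s·88 + t·53 = r. Each division r_prev = q·r_cur + r_new produces the new row as (previous row) − q·(current row):
  row A: (88, 1, 0)   [1·88 + 0·53 = 88]
  row B: (53, 0, 1)   [0·88 + 1·53 = 53]
  88 = 1·53 + 35   → row C = row A − 1·row B = (35, 1, −1)   [check: 1·88 − 1·53 = 35]
  53 = 1·35 + 18   → row D = row B − 1·row C = (18, −1, 2)   [check: −1·88 + 2·53 = 18]
  35 = 1·18 + 17   → row E = row C − 1·row D = (17, 2, −3)   [check: 2·88 − 3·53 = 17]
  18 = 1·17 + 1   → row F = row D − 1·row E = (1, −3, 5)   [check: −3·88 + 5·53 = 1]
  17 = 17·1 + 0   → remainder 0, stop. gcd = 1 (last nonzero row F).
The gcd is 1, so 53 is invertible mod 88. The last nonzero row gives −3·88 + 5·53 = 1, so t = 5. So 53^(−1) ≡ 5 (mod 88). Verify: 53 · 5 = 265 ≡ 1 (mod 88). ✓

Final answer: 53^(−1) ≡ 5 (mod 88)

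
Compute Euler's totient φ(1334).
φ(1334) = 616

φ is multiplicative, with φ(p^e) = p^e − p^(e−1). Factorise 1334 = 2 · 23 · 29. Then
  φ(1334) = (2 − 1) · (23 − 1) · (29 − 1) = 1 · 22 · 28 = 616.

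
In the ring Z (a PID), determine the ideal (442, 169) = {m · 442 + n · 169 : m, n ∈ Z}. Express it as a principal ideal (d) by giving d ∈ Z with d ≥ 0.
In the PID Z, (a, b) is generated by gcd(a, b). Compute gcd(442, 169) with the extended Euclidean algorithm, tracking rows (r, s, t) with s·442 + t·169 = r:
  row A: (442, 1, 0)   [1·442 + 0·169 = 442]
  row B: (169, 0, 1)   [0·442 + 1·169 = 169]
  442 = 2·169 + 104   → row C = row A − 2·row B = (104, 1, −2)   [check: 1·442 − 2·169 = 104]
  169 = 1·104 + 65   → row D = row B − 1·row C = (65, −1, 3)   [check: −1·442 + 3·169 = 65]
  104 = 1·65 + 39   → row E = row C − 1·row D = (39, 2, −5)   [check: 2·442 − 5·169 = 39]
  65 = 1·39 + 26   → row F = row D − 1·row E = (26, −3, 8)   [check: −3·442 + 8·169 = 26]
  39 = 1·26 + 13   → row G = row E − 1·row F = (13, 5, −13)   [check: 5·442 − 13·169 = 13]
  26 = 2·13 + 0   → remainder 0, stop. gcd = 13 (last nonzero row G).
So gcd(442, 169) = 13, with Bézout identity 5·442 − 13·169 = 13. Containment (⊇): the Bézout identity exhibits 13 as an element of (442, 169), giving (13) ⊆ (442, 169). Containment (⊆): since 13 | 442 and 13 | 169 (442 = 13·34, 169 = 13·13), every Z-linear combination of 442 and 169 is divisible by 13, so (442, 169) ⊆ (13). Therefore (442, 169) = (13), d = 13.

Final answer: (442, 169) = (13); d = 13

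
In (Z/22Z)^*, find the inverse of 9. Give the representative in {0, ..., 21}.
Apply the extended Euclidean algorithm to (22, 9), tracking rows (r, s, t) with s·22 + t·9 = r. Each division r_prev = q·r_cur + r_new produces the new row as (previous row) − q·(current row):
  row A: (22, 1, 0)   [1·22 + 0·9 = 22]
  row B: (9, 0, 1)   [0·22 + 1·9 = 9]
  22 = 2·9 + 4   → row C = row A − 2·row B = (4, 1, −2)   [check: 1·22 − 2·9 = 4]
  9 = 2·4 + 1   → row D = row B − 2·row C = (1, −2, 5)   [check: −2·22 + 5·9 = 1]
  4 = 4·1 + 0   → remainder 0, stop. gcd = 1 (last nonzero row D).
The gcd is 1, so 9 is invertible mod 22. The last nonzero row gives −2·22 + 5·9 = 1, so t = 5. So 9^(−1) ≡ 5 (mod 22). Verify: 9 · 5 = 45 ≡ 1 (mod 22). ✓

Final answer: 9^(−1) ≡ 5 (mod 22)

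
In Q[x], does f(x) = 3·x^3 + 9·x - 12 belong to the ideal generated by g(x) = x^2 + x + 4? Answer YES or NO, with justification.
In Q[x] the ideal (g) consists of all multiples of g, so f ∈ (g) iff g | f, i.e. iff the remainder of f on division by g is 0. Divide f by g (g is monic, so eliminate the leading term of the running remainder at each step):
  leading term 3·x^3: subtract (3·x)·g(x) = 3·x^3 + 3·x^2 + 12·x, leaving -3·x^2 - 3·x - 12
  leading term -3·x^2: subtract (-3)·g(x) = -3·x^2 - 3·x - 12, leaving 0
The remainder is 0, so f(x) = g(x) · h(x) with h(x) = 3·x - 3. Hence g | f, i.e. f ∈ (g).

Final answer: YES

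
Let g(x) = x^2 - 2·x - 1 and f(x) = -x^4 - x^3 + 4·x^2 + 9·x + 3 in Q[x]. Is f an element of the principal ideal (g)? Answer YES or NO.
YES

In Q[x] the ideal (g) consists of all multiples of g, so f ∈ (g) iff g | f, i.e. iff the remainder of f on division by g is 0. Divide f by g (g is monic, so eliminate the leading term of the running remainder at each step):
  leading term -x^4: subtract (-x^2)·g(x) = -x^4 + 2·x^3 + x^2, leaving -3·x^3 + 3·x^2 + 9·x + 3
  leading term -3·x^3: subtract (-3·x)·g(x) = -3·x^3 + 6·x^2 + 3·x, leaving -3·x^2 + 6·x + 3
  leading term -3·x^2: subtract (-3)·g(x) = -3·x^2 + 6·x + 3, leaving 0
The remainder is 0, so f(x) = g(x) · h(x) with h(x) = -x^2 - 3·x - 3. Hence g | f, i.e. f ∈ (g).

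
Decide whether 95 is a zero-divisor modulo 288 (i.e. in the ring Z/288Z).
gcd(95, 288) = 1, so 95 is a unit in Z/288Z (it has a multiplicative inverse). A unit cannot be a zero-divisor: if 95·b ≡ 0 then multiplying both sides by 95^(−1) gives b ≡ 0. So 95 is not a zero-divisor.

Final answer: NO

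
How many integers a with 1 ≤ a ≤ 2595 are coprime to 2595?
1376

The number of a ∈ {1, ..., 2595} with gcd(a, 2595) = 1 is by definition Euler's totient φ(2595). φ is multiplicative, with φ(p^e) = p^e − p^(e−1). Factorise 2595 = 3 · 5 · 173. Then
  φ(2595) = (3 − 1) · (5 − 1) · (173 − 1) = 2 · 4 · 172 = 1376.
So there are 1376 such integers.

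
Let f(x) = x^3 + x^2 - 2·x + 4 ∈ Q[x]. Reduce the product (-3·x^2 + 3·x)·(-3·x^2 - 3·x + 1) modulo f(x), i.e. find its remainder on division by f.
a · b ≡ 15·x^2 - 51·x + 36 (mod f(x))

First multiply in Q[x] without reducing: a · b = 9·x^4 - 12·x^2 + 3·x. Now divide by f(x) = x^3 + x^2 - 2·x + 4, eliminating the leading term at each step:
  leading term 9·x^4: subtract (9·x)·f(x) = 9·x^4 + 9·x^3 - 18·x^2 + 36·x, leaving -9·x^3 + 6·x^2 - 33·x
  leading term -9·x^3: subtract (-9)·f(x) = -9·x^3 - 9·x^2 + 18·x - 36, leaving 15·x^2 - 51·x + 36
The degree is now < 3, so this is the remainder. Hence a · b ≡ 15·x^2 - 51·x + 36 in Q[x]/(f).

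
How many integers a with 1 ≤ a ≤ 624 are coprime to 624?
192

The number of a ∈ {1, ..., 624} with gcd(a, 624) = 1 is by definition Euler's totient φ(624). φ is multiplicative, with φ(p^e) = p^e − p^(e−1). Factorise 624 = 2^4 · 3 · 13. Then
  φ(624) = (2^4 − 2^3) · (3 − 1) · (13 − 1) = 8 · 2 · 12 = 192.
So there are 192 such integers.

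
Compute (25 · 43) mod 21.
4

Reduce the factors first: 25 ≡ 4, 43 ≡ 1 (mod 21), so 25 · 43 ≡ 4 · 1 (mod 21). 4 · 1 = 4. Dividing by 21: 4 = 0·21 + 4. So (25 · 43) mod 21 = 4.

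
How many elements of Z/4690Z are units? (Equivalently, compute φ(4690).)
An element a ∈ Z/4690Z is a unit iff gcd(a, 4690) = 1, so the number of units is φ(4690). φ is multiplicative, with φ(p^e) = p^e − p^(e−1). Factorise 4690 = 2 · 5 · 7 · 67. Then
  φ(4690) = (2 − 1) · (5 − 1) · (7 − 1) · (67 − 1) = 1 · 4 · 6 · 66 = 1584.

Final answer: Z/4690Z has φ(4690) = 1584 units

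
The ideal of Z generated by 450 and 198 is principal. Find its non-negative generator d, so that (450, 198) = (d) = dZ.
(450, 198) = (18); d = 18

In the PID Z, (a, b) is generated by gcd(a, b). Compute gcd(450, 198) with the extended Euclidean algorithm, tracking rows (r, s, t) with s·450 + t·198 = r:
  row A: (450, 1, 0)   [1·450 + 0·198 = 450]
  row B: (198, 0, 1)   [0·450 + 1·198 = 198]
  450 = 2·198 + 54   → row C = row A − 2·row B = (54, 1, −2)   [check: 1·450 − 2·198 = 54]
  198 = 3·54 + 36   → row D = row B − 3·row C = (36, −3, 7)   [check: −3·450 + 7·198 = 36]
  54 = 1·36 + 18   → row E = row C − 1·row D = (18, 4, −9)   [check: 4·450 − 9·198 = 18]
  36 = 2·18 + 0   → remainder 0, stop. gcd = 18 (last nonzero row E).
So gcd(450, 198) = 18, with Bézout identity 4·450 − 9·198 = 18. Containment (⊇): the Bézout identity exhibits 18 as an element of (450, 198), giving (18) ⊆ (450, 198). Containment (⊆): since 18 | 450 and 18 | 198 (450 = 18·25, 198 = 18·11), every Z-linear combination of 450 and 198 is divisible by 18, so (450, 198) ⊆ (18). Therefore (450, 198) = (18), d = 18.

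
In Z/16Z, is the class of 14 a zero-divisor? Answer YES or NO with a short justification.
gcd(14, 16) = 2 > 1, so 14 is not a unit in Z/16Z. In Z/nZ every nonzero non-unit is a zero-divisor: explicitly, take b = 16/gcd = 8 ≠ 0 (mod 16); then 14·8 = 112 = 7·16, i.e. 14·8 ≡ 0 (mod 16). So 14 is a zero-divisor.

Final answer: YES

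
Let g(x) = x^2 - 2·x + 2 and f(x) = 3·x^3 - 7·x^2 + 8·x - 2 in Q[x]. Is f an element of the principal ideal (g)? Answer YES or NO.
YES

In Q[x] the ideal (g) consists of all multiples of g, so f ∈ (g) iff g | f, i.e. iff the remainder of f on division by g is 0. Divide f by g (g is monic, so eliminate the leading term of the running remainder at each step):
  leading term 3·x^3: subtract (3·x)·g(x) = 3·x^3 - 6·x^2 + 6·x, leaving -x^2 + 2·x - 2
  leading term -x^2: subtract (-1)·g(x) = -x^2 + 2·x - 2, leaving 0
The remainder is 0, so f(x) = g(x) · h(x) with h(x) = 3·x - 1. Hence g | f, i.e. f ∈ (g).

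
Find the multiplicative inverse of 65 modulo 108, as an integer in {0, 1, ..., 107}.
Apply the extended Euclidean algorithm to (108, 65), tracking rows (r, s, t) with s·108 + t·65 = r. Each division r_prev = q·r_cur + r_new produces the new row as (previous row) − q·(current row):
  row A: (108, 1, 0)   [1·108 + 0·65 = 108]
  row B: (65, 0, 1)   [0·108 + 1·65 = 65]
  108 = 1·65 + 43   → row C = row A − 1·row B = (43, 1, −1)   [check: 1·108 − 1·65 = 43]
  65 = 1·43 + 22   → row D = row B − 1·row C = (22, −1, 2)   [check: −1·108 + 2·65 = 22]
  43 = 1·22 + 21   → row E = row C − 1·row D = (21, 2, −3)   [check: 2·108 − 3·65 = 21]
  22 = 1·21 + 1   → row F = row D − 1·row E = (1, −3, 5)   [check: −3·108 + 5·65 = 1]
  21 = 21·1 + 0   → remainder 0, stop. gcd = 1 (last nonzero row F).
The gcd is 1, so 65 is invertible mod 108. The last nonzero row gives −3·108 + 5·65 = 1, so t = 5. So 65^(−1) ≡ 5 (mod 108). Verify: 65 · 5 = 325 ≡ 1 (mod 108). ✓

Final answer: 65^(−1) ≡ 5 (mod 108)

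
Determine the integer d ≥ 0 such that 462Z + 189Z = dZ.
(462, 189) = (21); d = 21

In the PID Z, (a, b) is generated by gcd(a, b). Compute gcd(462, 189) with the extended Euclidean algorithm, tracking rows (r, s, t) with s·462 + t·189 = r:
  row A: (462, 1, 0)   [1·462 + 0·189 = 462]
  row B: (189, 0, 1)   [0·462 + 1·189 = 189]
  462 = 2·189 + 84   → row C = row A − 2·row B = (84, 1, −2)   [check: 1·462 − 2·189 = 84]
  189 = 2·84 + 21   → row D = row B − 2·row C = (21, −2, 5)   [check: −2·462 + 5·189 = 21]
  84 = 4·21 + 0   → remainder 0, stop. gcd = 21 (last nonzero row D).
So gcd(462, 189) = 21, with Bézout identity −2·462 + 5·189 = 21. Containment (⊇): the Bézout identity exhibits 21 as an element of (462, 189), giving (21) ⊆ (462, 189). Containment (⊆): since 21 | 462 and 21 | 189 (462 = 21·22, 189 = 21·9), every Z-linear combination of 462 and 189 is divisible by 21, so (462, 189) ⊆ (21). Therefore (462, 189) = (21), d = 21.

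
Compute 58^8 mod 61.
Use repeated squaring. Binary(8) = 1000. Walk through the bits of the exponent 8 left-to-right: at each bit after the leading one, square the running value, then multiply by 58 if the bit is 1 (always reducing mod 61):
  bit 1 = 1 (leading): start with 58.
  bit 2 = 0: square 58^2 = 3364 ≡ 9 (mod 61).
  bit 3 = 0: square 9^2 = 81 ≡ 20 (mod 61).
  bit 4 = 0: square 20^2 = 400 ≡ 34 (mod 61).
Final value: 58^8 ≡ 34 (mod 61).

Final answer: 34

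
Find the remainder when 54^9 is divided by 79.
Use repeated squaring. Binary(9) = 1001. Walk through the bits of the exponent 9 left-to-right: at each bit after the leading one, square the running value, then multiply by 54 if the bit is 1 (always reducing mod 79):
  bit 1 = 1 (leading): start with 54.
  bit 2 = 0: square 54^2 = 2916 ≡ 72 (mod 79).
  bit 3 = 0: square 72^2 = 5184 ≡ 49 (mod 79).
  bit 4 = 1: square 49^2 = 2401 ≡ 31; bit is 1, so multiply 31·54 = 1674 ≡ 15 (mod 79).
Final value: 54^9 ≡ 15 (mod 79).

Final answer: 15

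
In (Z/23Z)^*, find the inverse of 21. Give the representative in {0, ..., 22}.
Apply the extended Euclidean algorithm to (23, 21), tracking rows (r, s, t) with s·23 + t·21 = r. Each division r_prev = q·r_cur + r_new produces the new row as (previous row) − q·(current row):
  row A: (23, 1, 0)   [1·23 + 0·21 = 23]
  row B: (21, 0, 1)   [0·23 + 1·21 = 21]
  23 = 1·21 + 2   → row C = row A − 1·row B = (2, 1, −1)   [check: 1·23 − 1·21 = 2]
  21 = 10·2 + 1   → row D = row B − 10·row C = (1, −10, 11)   [check: −10·23 + 11·21 = 1]
  2 = 2·1 + 0   → remainder 0, stop. gcd = 1 (last nonzero row D).
The gcd is 1, so 21 is invertible mod 23. The last nonzero row gives −10·23 + 11·21 = 1, so t = 11. So 21^(−1) ≡ 11 (mod 23). Verify: 21 · 11 = 231 ≡ 1 (mod 23). ✓

Final answer: 21^(−1) ≡ 11 (mod 23)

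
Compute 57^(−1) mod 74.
57^(−1) ≡ 13 (mod 74)

Apply the extended Euclidean algorithm to (74, 57), tracking rows (r, s, t) with s·74 + t·57 = r. Each division r_prev = q·r_cur + r_new produces the new row as (previous row) − q·(current row):
  row A: (74, 1, 0)   [1·74 + 0·57 = 74]
  row B: (57, 0, 1)   [0·74 + 1·57 = 57]
  74 = 1·57 + 17   → row C = row A − 1·row B = (17, 1, −1)   [check: 1·74 − 1·57 = 17]
  57 = 3·17 + 6   → row D = row B − 3·row C = (6, −3, 4)   [check: −3·74 + 4·57 = 6]
  17 = 2·6 + 5   → row E = row C − 2·row D = (5, 7, −9)   [check: 7·74 − 9·57 = 5]
  6 = 1·5 + 1   → row F = row D − 1·row E = (1, −10, 13)   [check: −10·74 + 13·57 = 1]
  5 = 5·1 + 0   → remainder 0, stop. gcd = 1 (last nonzero row F).
The gcd is 1, so 57 is invertible mod 74. The last nonzero row gives −10·74 + 13·57 = 1, so t = 13. So 57^(−1) ≡ 13 (mod 74). Verify: 57 · 13 = 741 ≡ 1 (mod 74). ✓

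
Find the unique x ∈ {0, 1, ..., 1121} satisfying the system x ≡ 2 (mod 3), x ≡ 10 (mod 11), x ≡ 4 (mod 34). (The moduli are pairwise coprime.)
The moduli 3, 11, 34 are pairwise coprime, so by the CRT there is a unique solution mod 3·11·34 = 1122.
Solve by successive substitution. Start with x ≡ 2 (mod 3).
  Combine with x ≡ 10 (mod 11): write x = 2 + 3·t and require 2 + 3·t ≡ 10 (mod 11), i.e. 3·t ≡ 10 − 2 ≡ 8 (mod 11). Since 3^(−1) ≡ 4 (mod 11), t ≡ 4·8 ≡ 10 (mod 11). So x ≡ 2 + 3·10 = 32 (mod 33).
  Combine with x ≡ 4 (mod 34): write x = 32 + 33·t and require 32 + 33·t ≡ 4 (mod 34), i.e. 33·t ≡ 4 − 32 ≡ 6 (mod 34). Since 33^(−1) ≡ 33 (mod 34), t ≡ 33·6 ≡ 28 (mod 34). So x ≡ 32 + 33·28 = 956 (mod 1122).
Unique solution in [0, 1122): x = 956.

Final answer: x ≡ 956 (mod 1122); the representative in [0, 1122) is 956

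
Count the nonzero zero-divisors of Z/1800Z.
In Z/1800Z each nonzero element is either a unit (gcd with 1800 is 1) or a zero-divisor (gcd > 1). The number of units is φ(1800): factorise 1800 = 2^3 · 3^2 · 5^2, so φ(1800) = (2^3 − 2^2) · (3^2 − 3^1) · (5^2 − 5^1) = 4 · 6 · 20 = 480. The nonzero elements number 1800 − 1 = 1799. Hence the nonzero zero-divisors number 1799 − 480 = 1319.

Final answer: Z/1800Z has 1319 nonzero zero-divisors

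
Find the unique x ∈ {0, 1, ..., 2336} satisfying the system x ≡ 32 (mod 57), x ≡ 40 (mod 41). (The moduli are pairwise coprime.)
The moduli 57, 41 are pairwise coprime, so by the CRT there is a unique solution mod 57·41 = 2337.
Solve by successive substitution. Start with x ≡ 32 (mod 57).
  Combine with x ≡ 40 (mod 41): write x = 32 + 57·t and require 32 + 57·t ≡ 40 (mod 41), i.e. 57·t ≡ 40 − 32 ≡ 8 (mod 41). Since 57^(−1) ≡ 18 (mod 41) (57 ≡ 16 (mod 41)), t ≡ 18·8 ≡ 21 (mod 41). So x ≡ 32 + 57·21 = 1229 (mod 2337).
Unique solution in [0, 2337): x = 1229.

Final answer: x ≡ 1229 (mod 2337); the representative in [0, 2337) is 1229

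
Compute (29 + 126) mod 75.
Reduce the summands first: 126 ≡ 51 (mod 75), so 29 + 126 ≡ 29 + 51 (mod 75). 29 + 51 = 80; 80 = 1·75 + 5, so (29 + 126) mod 75 = 5.

Final answer: 5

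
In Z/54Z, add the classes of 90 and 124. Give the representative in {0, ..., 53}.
52

Reduce the summands first: 90 ≡ 36, 124 ≡ 16 (mod 54), so 90 + 124 ≡ 36 + 16 (mod 54). 36 + 16 = 52; 52 = 0·54 + 52, so (90 + 124) mod 54 = 52.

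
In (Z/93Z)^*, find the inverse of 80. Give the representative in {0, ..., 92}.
80^(−1) ≡ 50 (mod 93)

Apply the extended Euclidean algorithm to (93, 80), tracking rows (r, s, t) with s·93 + t·80 = r. Each division r_prev = q·r_cur + r_new produces the new row as (previous row) − q·(current row):
  row A: (93, 1, 0)   [1·93 + 0·80 = 93]
  row B: (80, 0, 1)   [0·93 + 1·80 = 80]
  93 = 1·80 + 13   → row C = row A − 1·row B = (13, 1, −1)   [check: 1·93 − 1·80 = 13]
  80 = 6·13 + 2   → row D = row B − 6·row C = (2, −6, 7)   [check: −6·93 + 7·80 = 2]
  13 = 6·2 + 1   → row E = row C − 6·row D = (1, 37, −43)   [check: 37·93 − 43·80 = 1]
  2 = 2·1 + 0   → remainder 0, stop. gcd = 1 (last nonzero row E).
The gcd is 1, so 80 is invertible mod 93. The last nonzero row gives 37·93 − 43·80 = 1, so t = −43. So 80^(−1) ≡ −43 ≡ 50 (mod 93). Verify: 80 · 50 = 4000 ≡ 1 (mod 93). ✓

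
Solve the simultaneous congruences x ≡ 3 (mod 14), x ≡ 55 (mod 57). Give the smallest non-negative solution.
x ≡ 283 (mod 798); the representative in [0, 798) is 283

The moduli 14, 57 are pairwise coprime, so by the CRT there is a unique solution mod 14·57 = 798.
Solve by successive substitution. Start with x ≡ 3 (mod 14).
  Combine with x ≡ 55 (mod 57): write x = 3 + 14·t and require 3 + 14·t ≡ 55 (mod 57), i.e. 14·t ≡ 55 − 3 ≡ 52 (mod 57). Since 14^(−1) ≡ 53 (mod 57), t ≡ 53·52 ≡ 20 (mod 57). So x ≡ 3 + 14·20 = 283 (mod 798).
Unique solution in [0, 798): x = 283.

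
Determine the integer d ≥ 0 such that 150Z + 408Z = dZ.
(150, 408) = (6); d = 6

In the PID Z, (a, b) is generated by gcd(a, b). Compute gcd(408, 150) with the extended Euclidean algorithm, tracking rows (r, s, t) with s·408 + t·150 = r:
  row A: (408, 1, 0)   [1·408 + 0·150 = 408]
  row B: (150, 0, 1)   [0·408 + 1·150 = 150]
  408 = 2·150 + 108   → row C = row A − 2·row B = (108, 1, −2)   [check: 1·408 − 2·150 = 108]
  150 = 1·108 + 42   → row D = row B − 1·row C = (42, −1, 3)   [check: −1·408 + 3·150 = 42]
  108 = 2·42 + 24   → row E = row C − 2·row D = (24, 3, −8)   [check: 3·408 − 8·150 = 24]
  42 = 1·24 + 18   → row F = row D − 1·row E = (18, −4, 11)   [check: −4·408 + 11·150 = 18]
  24 = 1·18 + 6   → row G = row E − 1·row F = (6, 7, −19)   [check: 7·408 − 19·150 = 6]
  18 = 3·6 + 0   → remainder 0, stop. gcd = 6 (last nonzero row G).
So gcd(150, 408) = 6, with Bézout identity 7·408 − 19·150 = 6. Containment (⊇): the Bézout identity exhibits 6 as an element of (150, 408), giving (6) ⊆ (150, 408). Containment (⊆): since 6 | 150 and 6 | 408 (150 = 6·25, 408 = 6·68), every Z-linear combination of 150 and 408 is divisible by 6, so (150, 408) ⊆ (6). Therefore (150, 408) = (6), d = 6.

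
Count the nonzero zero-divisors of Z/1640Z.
Z/1640Z has 999 nonzero zero-divisors

In Z/1640Z each nonzero element is either a unit (gcd with 1640 is 1) or a zero-divisor (gcd > 1). The number of units is φ(1640): factorise 1640 = 2^3 · 5 · 41, so φ(1640) = (2^3 − 2^2) · (5 − 1) · (41 − 1) = 4 · 4 · 40 = 640. The nonzero elements number 1640 − 1 = 1639. Hence the nonzero zero-divisors number 1639 − 640 = 999.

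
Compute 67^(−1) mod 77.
67^(−1) ≡ 23 (mod 77)

Apply the extended Euclidean algorithm to (77, 67), tracking rows (r, s, t) with s·77 + t·67 = r. Each division r_prev = q·r_cur + r_new produces the new row as (previous row) − q·(current row):
  row A: (77, 1, 0)   [1·77 + 0·67 = 77]
  row B: (67, 0, 1)   [0·77 + 1·67 = 67]
  77 = 1·67 + 10   → row C = row A − 1·row B = (10, 1, −1)   [check: 1·77 − 1·67 = 10]
  67 = 6·10 + 7   → row D = row B − 6·row C = (7, −6, 7)   [check: −6·77 + 7·67 = 7]
  10 = 1·7 + 3   → row E = row C − 1·row D = (3, 7, −8)   [check: 7·77 − 8·67 = 3]
  7 = 2·3 + 1   → row F = row D − 2·row E = (1, −20, 23)   [check: −20·77 + 23·67 = 1]
  3 = 3·1 + 0   → remainder 0, stop. gcd = 1 (last nonzero row F).
The gcd is 1, so 67 is invertible mod 77. The last nonzero row gives −20·77 + 23·67 = 1, so t = 23. So 67^(−1) ≡ 23 (mod 77). Verify: 67 · 23 = 1541 ≡ 1 (mod 77). ✓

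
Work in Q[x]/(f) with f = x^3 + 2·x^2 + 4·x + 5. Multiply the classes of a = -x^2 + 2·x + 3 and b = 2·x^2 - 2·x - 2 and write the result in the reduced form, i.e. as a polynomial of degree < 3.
a · b ≡ -8·x^2 - 40·x - 56 (mod f(x))

First multiply in Q[x] without reducing: a · b = -2·x^4 + 6·x^3 + 4·x^2 - 10·x - 6. Now divide by f(x) = x^3 + 2·x^2 + 4·x + 5, eliminating the leading term at each step:
  leading term -2·x^4: subtract (-2·x)·f(x) = -2·x^4 - 4·x^3 - 8·x^2 - 10·x, leaving 10·x^3 + 12·x^2 - 6
  leading term 10·x^3: subtract (10)·f(x) = 10·x^3 + 20·x^2 + 40·x + 50, leaving -8·x^2 - 40·x - 56
The degree is now < 3, so this is the remainder. Hence a · b ≡ -8·x^2 - 40·x - 56 in Q[x]/(f).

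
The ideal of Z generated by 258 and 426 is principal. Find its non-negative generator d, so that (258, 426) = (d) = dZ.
In the PID Z, (a, b) is generated by gcd(a, b). Compute gcd(426, 258) with the extended Euclidean algorithm, tracking rows (r, s, t) with s·426 + t·258 = r:
  row A: (426, 1, 0)   [1·426 + 0·258 = 426]
  row B: (258, 0, 1)   [0·426 + 1·258 = 258]
  426 = 1·258 + 168   → row C = row A − 1·row B = (168, 1, −1)   [check: 1·426 − 1·258 = 168]
  258 = 1·168 + 90   → row D = row B − 1·row C = (90, −1, 2)   [check: −1·426 + 2·258 = 90]
  168 = 1·90 + 78   → row E = row C − 1·row D = (78, 2, −3)   [check: 2·426 − 3·258 = 78]
  90 = 1·78 + 12   → row F = row D − 1·row E = (12, −3, 5)   [check: −3·426 + 5·258 = 12]
  78 = 6·12 + 6   → row G = row E − 6·row F = (6, 20, −33)   [check: 20·426 − 33·258 = 6]
  12 = 2·6 + 0   → remainder 0, stop. gcd = 6 (last nonzero row G).
So gcd(258, 426) = 6, with Bézout identity 20·426 − 33·258 = 6. Containment (⊇): the Bézout identity exhibits 6 as an element of (258, 426), giving (6) ⊆ (258, 426). Containment (⊆): since 6 | 258 and 6 | 426 (258 = 6·43, 426 = 6·71), every Z-linear combination of 258 and 426 is divisible by 6, so (258, 426) ⊆ (6). Therefore (258, 426) = (6), d = 6.

Final answer: (258, 426) = (6); d = 6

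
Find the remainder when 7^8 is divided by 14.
7

Use repeated squaring. Binary(8) = 1000. Walk through the bits of the exponent 8 left-to-right: at each bit after the leading one, square the running value, then multiply by 7 if the bit is 1 (always reducing mod 14):
  bit 1 = 1 (leading): start with 7.
  bit 2 = 0: square 7^2 = 49 ≡ 7 (mod 14).
  bit 3 = 0: square 7^2 = 49 ≡ 7 (mod 14).
  bit 4 = 0: square 7^2 = 49 ≡ 7 (mod 14).
Final value: 7^8 ≡ 7 (mod 14).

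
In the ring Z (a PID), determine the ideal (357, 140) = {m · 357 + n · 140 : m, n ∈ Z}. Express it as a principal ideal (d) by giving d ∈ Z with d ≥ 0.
(357, 140) = (7); d = 7

In the PID Z, (a, b) is generated by gcd(a, b). Compute gcd(357, 140) with the extended Euclidean algorithm, tracking rows (r, s, t) with s·357 + t·140 = r:
  row A: (357, 1, 0)   [1·357 + 0·140 = 357]
  row B: (140, 0, 1)   [0·357 + 1·140 = 140]
  357 = 2·140 + 77   → row C = row A − 2·row B = (77, 1, −2)   [check: 1·357 − 2·140 = 77]
  140 = 1·77 + 63   → row D = row B − 1·row C = (63, −1, 3)   [check: −1·357 + 3·140 = 63]
  77 = 1·63 + 14   → row E = row C − 1·row D = (14, 2, −5)   [check: 2·357 − 5·140 = 14]
  63 = 4·14 + 7   → row F = row D − 4·row E = (7, −9, 23)   [check: −9·357 + 23·140 = 7]
  14 = 2·7 + 0   → remainder 0, stop. gcd = 7 (last nonzero row F).
So gcd(357, 140) = 7, with Bézout identity −9·357 + 23·140 = 7. Containment (⊇): the Bézout identity exhibits 7 as an element of (357, 140), giving (7) ⊆ (357, 140). Containment (⊆): since 7 | 357 and 7 | 140 (357 = 7·51, 140 = 7·20), every Z-linear combination of 357 and 140 is divisible by 7, so (357, 140) ⊆ (7). Therefore (357, 140) = (7), d = 7.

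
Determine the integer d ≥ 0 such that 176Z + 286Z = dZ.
In the PID Z, (a, b) is generated by gcd(a, b). Compute gcd(286, 176) with the extended Euclidean algorithm, tracking rows (r, s, t) with s·286 + t·176 = r:
  row A: (286, 1, 0)   [1·286 + 0·176 = 286]
  row B: (176, 0, 1)   [0·286 + 1·176 = 176]
  286 = 1·176 + 110   → row C = row A − 1·row B = (110, 1, −1)   [check: 1·286 − 1·176 = 110]
  176 = 1·110 + 66   → row D = row B − 1·row C = (66, −1, 2)   [check: −1·286 + 2·176 = 66]
  110 = 1·66 + 44   → row E = row C − 1·row D = (44, 2, −3)   [check: 2·286 − 3·176 = 44]
  66 = 1·44 + 22   → row F = row D − 1·row E = (22, −3, 5)   [check: −3·286 + 5·176 = 22]
  44 = 2·22 + 0   → remainder 0, stop. gcd = 22 (last nonzero row F).
So gcd(176, 286) = 22, with Bézout identity −3·286 + 5·176 = 22. Containment (⊇): the Bézout identity exhibits 22 as an element of (176, 286), giving (22) ⊆ (176, 286). Containment (⊆): since 22 | 176 and 22 | 286 (176 = 22·8, 286 = 22·13), every Z-linear combination of 176 and 286 is divisible by 22, so (176, 286) ⊆ (22). Therefore (176, 286) = (22), d = 22.

Final answer: (176, 286) = (22); d = 22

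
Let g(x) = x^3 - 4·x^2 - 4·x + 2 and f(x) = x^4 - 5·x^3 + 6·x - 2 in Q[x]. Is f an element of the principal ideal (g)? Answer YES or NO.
In Q[x] the ideal (g) consists of all multiples of g, so f ∈ (g) iff g | f, i.e. iff the remainder of f on division by g is 0. Divide f by g (g is monic, so eliminate the leading term of the running remainder at each step):
  leading term x^4: subtract (x)·g(x) = x^4 - 4·x^3 - 4·x^2 + 2·x, leaving -x^3 + 4·x^2 + 4·x - 2
  leading term -x^3: subtract (-1)·g(x) = -x^3 + 4·x^2 + 4·x - 2, leaving 0
The remainder is 0, so f(x) = g(x) · h(x) with h(x) = x - 1. Hence g | f, i.e. f ∈ (g).

Final answer: YES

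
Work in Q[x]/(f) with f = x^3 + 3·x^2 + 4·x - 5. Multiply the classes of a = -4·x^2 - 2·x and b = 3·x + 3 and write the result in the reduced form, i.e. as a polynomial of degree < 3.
First multiply in Q[x] without reducing: a · b = -12·x^3 - 18·x^2 - 6·x. Now divide by f(x) = x^3 + 3·x^2 + 4·x - 5, eliminating the leading term at each step:
  leading term -12·x^3: subtract (-12)·f(x) = -12·x^3 - 36·x^2 - 48·x + 60, leaving 18·x^2 + 42·x - 60
The degree is now < 3, so this is the remainder. Hence a · b ≡ 18·x^2 + 42·x - 60 in Q[x]/(f).

Final answer: a · b ≡ 18·x^2 + 42·x - 60 (mod f(x))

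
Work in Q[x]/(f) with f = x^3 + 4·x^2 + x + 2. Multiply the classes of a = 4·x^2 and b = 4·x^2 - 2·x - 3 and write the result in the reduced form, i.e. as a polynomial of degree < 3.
a · b ≡ 260·x^2 + 40·x + 144 (mod f(x))

First multiply in Q[x] without reducing: a · b = 16·x^4 - 8·x^3 - 12·x^2. Now divide by f(x) = x^3 + 4·x^2 + x + 2, eliminating the leading term at each step:
  leading term 16·x^4: subtract (16·x)·f(x) = 16·x^4 + 64·x^3 + 16·x^2 + 32·x, leaving -72·x^3 - 28·x^2 - 32·x
  leading term -72·x^3: subtract (-72)·f(x) = -72·x^3 - 288·x^2 - 72·x - 144, leaving 260·x^2 + 40·x + 144
The degree is now < 3, so this is the remainder. Hence a · b ≡ 260·x^2 + 40·x + 144 in Q[x]/(f).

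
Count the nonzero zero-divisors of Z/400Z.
In Z/400Z each nonzero element is either a unit (gcd with 400 is 1) or a zero-divisor (gcd > 1). The number of units is φ(400): factorise 400 = 2^4 · 5^2, so φ(400) = (2^4 − 2^3) · (5^2 − 5^1) = 8 · 20 = 160. The nonzero elements number 400 − 1 = 399. Hence the nonzero zero-divisors number 399 − 160 = 239.

Final answer: Z/400Z has 239 nonzero zero-divisors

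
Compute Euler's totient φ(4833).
φ is multiplicative, with φ(p^e) = p^e − p^(e−1). Factorise 4833 = 3^3 · 179. Then
  φ(4833) = (3^3 − 3^2) · (179 − 1) = 18 · 178 = 3204.

Final answer: φ(4833) = 3204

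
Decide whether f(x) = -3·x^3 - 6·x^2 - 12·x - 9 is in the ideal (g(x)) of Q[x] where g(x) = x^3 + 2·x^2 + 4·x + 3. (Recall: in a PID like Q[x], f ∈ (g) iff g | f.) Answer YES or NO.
In Q[x] the ideal (g) consists of all multiples of g, so f ∈ (g) iff g | f, i.e. iff the remainder of f on division by g is 0. Divide f by g (g is monic, so eliminate the leading term of the running remainder at each step):
  leading term -3·x^3: subtract (-3)·g(x) = -3·x^3 - 6·x^2 - 12·x - 9, leaving 0
The remainder is 0, so f(x) = g(x) · h(x) with h(x) = -3. Hence g | f, i.e. f ∈ (g).

Final answer: YES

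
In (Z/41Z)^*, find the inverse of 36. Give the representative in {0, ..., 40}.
36^(−1) ≡ 8 (mod 41)

Apply the extended Euclidean algorithm to (41, 36), tracking rows (r, s, t) with s·41 + t·36 = r. Each division r_prev = q·r_cur + r_new produces the new row as (previous row) − q·(current row):
  row A: (41, 1, 0)   [1·41 + 0·36 = 41]
  row B: (36, 0, 1)   [0·41 + 1·36 = 36]
  41 = 1·36 + 5   → row C = row A − 1·row B = (5, 1, −1)   [check: 1·41 − 1·36 = 5]
  36 = 7·5 + 1   → row D = row B − 7·row C = (1, −7, 8)   [check: −7·41 + 8·36 = 1]
  5 = 5·1 + 0   → remainder 0, stop. gcd = 1 (last nonzero row D).
The gcd is 1, so 36 is invertible mod 41. The last nonzero row gives −7·41 + 8·36 = 1, so t = 8. So 36^(−1) ≡ 8 (mod 41). Verify: 36 · 8 = 288 ≡ 1 (mod 41). ✓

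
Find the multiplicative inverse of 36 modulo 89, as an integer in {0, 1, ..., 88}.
Apply the extended Euclidean algorithm to (89, 36), tracking rows (r, s, t) with s·89 + t·36 = r. Each division r_prev = q·r_cur + r_new produces the new row as (previous row) − q·(current row):
  row A: (89, 1, 0)   [1·89 + 0·36 = 89]
  row B: (36, 0, 1)   [0·89 + 1·36 = 36]
  89 = 2·36 + 17   → row C = row A − 2·row B = (17, 1, −2)   [check: 1·89 − 2·36 = 17]
  36 = 2·17 + 2   → row D = row B − 2·row C = (2, −2, 5)   [check: −2·89 + 5·36 = 2]
  17 = 8·2 + 1   → row E = row C − 8·row D = (1, 17, −42)   [check: 17·89 − 42·36 = 1]
  2 = 2·1 + 0   → remainder 0, stop. gcd = 1 (last nonzero row E).
The gcd is 1, so 36 is invertible mod 89. The last nonzero row gives 17·89 − 42·36 = 1, so t = −42. So 36^(−1) ≡ −42 ≡ 47 (mod 89). Verify: 36 · 47 = 1692 ≡ 1 (mod 89). ✓

Final answer: 36^(−1) ≡ 47 (mod 89)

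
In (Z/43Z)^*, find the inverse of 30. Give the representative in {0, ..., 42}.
30^(−1) ≡ 33 (mod 43)

Apply the extended Euclidean algorithm to (43, 30), tracking rows (r, s, t) with s·43 + t·30 = r. Each division r_prev = q·r_cur + r_new produces the new row as (previous row) − q·(current row):
  row A: (43, 1, 0)   [1·43 + 0·30 = 43]
  row B: (30, 0, 1)   [0·43 + 1·30 = 30]
  43 = 1·30 + 13   → row C = row A − 1·row B = (13, 1, −1)   [check: 1·43 − 1·30 = 13]
  30 = 2·13 + 4   → row D = row B − 2·row C = (4, −2, 3)   [check: −2·43 + 3·30 = 4]
  13 = 3·4 + 1   → row E = row C − 3·row D = (1, 7, −10)   [check: 7·43 − 10·30 = 1]
  4 = 4·1 + 0   → remainder 0, stop. gcd = 1 (last nonzero row E).
The gcd is 1, so 30 is invertible mod 43. The last nonzero row gives 7·43 − 10·30 = 1, so t = −10. So 30^(−1) ≡ −10 ≡ 33 (mod 43). Verify: 30 · 33 = 990 ≡ 1 (mod 43). ✓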